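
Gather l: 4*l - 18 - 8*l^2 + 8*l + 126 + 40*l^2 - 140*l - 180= 32*l^2 - 128*l - 72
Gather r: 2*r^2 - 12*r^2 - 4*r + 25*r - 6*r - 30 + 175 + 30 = -10*r^2 + 15*r + 175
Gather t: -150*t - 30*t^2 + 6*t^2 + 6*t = -24*t^2 - 144*t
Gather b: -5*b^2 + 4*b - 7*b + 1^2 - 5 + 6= -5*b^2 - 3*b + 2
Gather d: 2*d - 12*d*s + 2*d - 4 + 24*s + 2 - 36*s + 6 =d*(4 - 12*s) - 12*s + 4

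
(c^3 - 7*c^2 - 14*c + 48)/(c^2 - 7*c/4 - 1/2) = 4*(c^2 - 5*c - 24)/(4*c + 1)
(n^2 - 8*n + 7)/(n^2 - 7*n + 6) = (n - 7)/(n - 6)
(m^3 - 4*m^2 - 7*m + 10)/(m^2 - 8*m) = (m^3 - 4*m^2 - 7*m + 10)/(m*(m - 8))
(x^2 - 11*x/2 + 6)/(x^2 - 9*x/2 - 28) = (-2*x^2 + 11*x - 12)/(-2*x^2 + 9*x + 56)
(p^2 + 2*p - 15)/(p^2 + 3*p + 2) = (p^2 + 2*p - 15)/(p^2 + 3*p + 2)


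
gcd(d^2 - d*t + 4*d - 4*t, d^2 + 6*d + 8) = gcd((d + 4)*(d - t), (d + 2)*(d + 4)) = d + 4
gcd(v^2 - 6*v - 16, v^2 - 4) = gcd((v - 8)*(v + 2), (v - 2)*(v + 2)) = v + 2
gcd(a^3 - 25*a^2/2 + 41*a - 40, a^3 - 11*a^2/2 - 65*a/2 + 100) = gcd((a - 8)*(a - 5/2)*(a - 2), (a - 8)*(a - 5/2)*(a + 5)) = a^2 - 21*a/2 + 20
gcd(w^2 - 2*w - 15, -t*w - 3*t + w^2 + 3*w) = w + 3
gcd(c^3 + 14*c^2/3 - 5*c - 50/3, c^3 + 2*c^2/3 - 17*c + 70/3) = c^2 + 3*c - 10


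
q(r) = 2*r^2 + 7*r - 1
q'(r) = 4*r + 7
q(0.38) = 1.95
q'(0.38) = 8.52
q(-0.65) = -4.70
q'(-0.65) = 4.40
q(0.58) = 3.73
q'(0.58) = 9.32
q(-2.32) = -6.48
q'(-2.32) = -2.28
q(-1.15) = -6.40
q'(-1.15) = 2.40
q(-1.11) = -6.31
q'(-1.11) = 2.56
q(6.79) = 138.74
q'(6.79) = 34.16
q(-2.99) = -4.05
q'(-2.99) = -4.96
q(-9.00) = 98.00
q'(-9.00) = -29.00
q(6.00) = 113.00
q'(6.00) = 31.00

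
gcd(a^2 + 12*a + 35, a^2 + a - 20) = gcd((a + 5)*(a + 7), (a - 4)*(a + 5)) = a + 5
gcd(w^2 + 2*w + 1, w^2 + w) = w + 1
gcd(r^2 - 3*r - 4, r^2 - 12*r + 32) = r - 4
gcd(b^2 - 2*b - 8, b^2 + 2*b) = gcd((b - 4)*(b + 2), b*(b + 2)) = b + 2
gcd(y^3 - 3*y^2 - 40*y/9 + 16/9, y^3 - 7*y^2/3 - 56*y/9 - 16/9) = y^2 - 8*y/3 - 16/3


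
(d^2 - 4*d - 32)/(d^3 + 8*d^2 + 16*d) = (d - 8)/(d*(d + 4))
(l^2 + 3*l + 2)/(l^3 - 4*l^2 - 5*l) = (l + 2)/(l*(l - 5))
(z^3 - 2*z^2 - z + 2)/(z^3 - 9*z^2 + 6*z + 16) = (z - 1)/(z - 8)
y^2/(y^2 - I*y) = y/(y - I)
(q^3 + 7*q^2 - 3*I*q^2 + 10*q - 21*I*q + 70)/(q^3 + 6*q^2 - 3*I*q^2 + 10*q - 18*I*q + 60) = (q + 7)/(q + 6)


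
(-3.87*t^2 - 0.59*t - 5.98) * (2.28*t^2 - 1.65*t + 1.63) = -8.8236*t^4 + 5.0403*t^3 - 18.969*t^2 + 8.9053*t - 9.7474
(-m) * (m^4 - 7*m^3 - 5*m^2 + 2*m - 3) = -m^5 + 7*m^4 + 5*m^3 - 2*m^2 + 3*m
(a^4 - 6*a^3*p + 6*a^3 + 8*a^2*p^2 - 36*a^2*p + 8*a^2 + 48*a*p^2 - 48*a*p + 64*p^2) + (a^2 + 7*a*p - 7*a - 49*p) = a^4 - 6*a^3*p + 6*a^3 + 8*a^2*p^2 - 36*a^2*p + 9*a^2 + 48*a*p^2 - 41*a*p - 7*a + 64*p^2 - 49*p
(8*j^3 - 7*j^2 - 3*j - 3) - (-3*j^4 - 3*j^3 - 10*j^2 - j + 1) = 3*j^4 + 11*j^3 + 3*j^2 - 2*j - 4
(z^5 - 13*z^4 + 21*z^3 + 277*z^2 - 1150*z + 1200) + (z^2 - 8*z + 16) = z^5 - 13*z^4 + 21*z^3 + 278*z^2 - 1158*z + 1216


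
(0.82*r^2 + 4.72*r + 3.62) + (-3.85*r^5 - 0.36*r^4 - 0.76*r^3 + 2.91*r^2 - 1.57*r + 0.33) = -3.85*r^5 - 0.36*r^4 - 0.76*r^3 + 3.73*r^2 + 3.15*r + 3.95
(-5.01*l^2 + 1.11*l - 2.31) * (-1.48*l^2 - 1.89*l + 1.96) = 7.4148*l^4 + 7.8261*l^3 - 8.4987*l^2 + 6.5415*l - 4.5276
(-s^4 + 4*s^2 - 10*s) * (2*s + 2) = -2*s^5 - 2*s^4 + 8*s^3 - 12*s^2 - 20*s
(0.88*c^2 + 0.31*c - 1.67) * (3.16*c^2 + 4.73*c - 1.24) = 2.7808*c^4 + 5.142*c^3 - 4.9021*c^2 - 8.2835*c + 2.0708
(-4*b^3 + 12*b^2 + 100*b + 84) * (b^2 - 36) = -4*b^5 + 12*b^4 + 244*b^3 - 348*b^2 - 3600*b - 3024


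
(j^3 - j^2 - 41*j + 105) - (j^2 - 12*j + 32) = j^3 - 2*j^2 - 29*j + 73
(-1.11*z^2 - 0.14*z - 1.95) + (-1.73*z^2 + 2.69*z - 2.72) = -2.84*z^2 + 2.55*z - 4.67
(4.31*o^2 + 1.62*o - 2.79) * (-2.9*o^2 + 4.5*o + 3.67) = -12.499*o^4 + 14.697*o^3 + 31.1987*o^2 - 6.6096*o - 10.2393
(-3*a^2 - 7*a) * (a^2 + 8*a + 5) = -3*a^4 - 31*a^3 - 71*a^2 - 35*a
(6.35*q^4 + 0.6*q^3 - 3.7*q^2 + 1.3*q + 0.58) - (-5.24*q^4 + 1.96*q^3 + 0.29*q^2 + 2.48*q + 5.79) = 11.59*q^4 - 1.36*q^3 - 3.99*q^2 - 1.18*q - 5.21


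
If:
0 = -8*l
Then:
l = 0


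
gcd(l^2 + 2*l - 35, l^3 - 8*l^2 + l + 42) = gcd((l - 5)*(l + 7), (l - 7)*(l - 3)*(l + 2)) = 1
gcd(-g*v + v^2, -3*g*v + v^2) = v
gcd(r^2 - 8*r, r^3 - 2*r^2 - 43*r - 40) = r - 8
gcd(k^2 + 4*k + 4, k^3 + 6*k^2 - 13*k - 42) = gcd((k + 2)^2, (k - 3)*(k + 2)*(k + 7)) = k + 2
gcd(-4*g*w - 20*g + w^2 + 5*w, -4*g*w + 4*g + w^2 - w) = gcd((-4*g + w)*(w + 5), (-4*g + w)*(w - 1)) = -4*g + w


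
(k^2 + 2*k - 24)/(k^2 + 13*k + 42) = (k - 4)/(k + 7)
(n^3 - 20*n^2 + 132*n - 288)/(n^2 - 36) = (n^2 - 14*n + 48)/(n + 6)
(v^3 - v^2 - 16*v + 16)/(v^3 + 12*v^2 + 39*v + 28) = (v^2 - 5*v + 4)/(v^2 + 8*v + 7)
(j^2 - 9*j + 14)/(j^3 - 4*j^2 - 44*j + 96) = (j - 7)/(j^2 - 2*j - 48)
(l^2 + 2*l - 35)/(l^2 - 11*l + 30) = (l + 7)/(l - 6)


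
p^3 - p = p*(p - 1)*(p + 1)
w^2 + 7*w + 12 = (w + 3)*(w + 4)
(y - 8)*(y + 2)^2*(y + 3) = y^4 - y^3 - 40*y^2 - 116*y - 96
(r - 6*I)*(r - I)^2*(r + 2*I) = r^4 - 6*I*r^3 + 3*r^2 - 20*I*r - 12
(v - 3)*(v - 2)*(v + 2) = v^3 - 3*v^2 - 4*v + 12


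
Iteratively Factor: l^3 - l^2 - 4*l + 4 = (l - 1)*(l^2 - 4) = (l - 2)*(l - 1)*(l + 2)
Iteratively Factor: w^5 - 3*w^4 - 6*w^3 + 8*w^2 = (w - 4)*(w^4 + w^3 - 2*w^2) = w*(w - 4)*(w^3 + w^2 - 2*w) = w*(w - 4)*(w - 1)*(w^2 + 2*w) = w^2*(w - 4)*(w - 1)*(w + 2)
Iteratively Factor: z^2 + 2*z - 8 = (z + 4)*(z - 2)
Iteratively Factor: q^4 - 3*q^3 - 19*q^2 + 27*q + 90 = (q - 3)*(q^3 - 19*q - 30) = (q - 3)*(q + 2)*(q^2 - 2*q - 15) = (q - 3)*(q + 2)*(q + 3)*(q - 5)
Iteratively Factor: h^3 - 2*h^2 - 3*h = (h - 3)*(h^2 + h) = h*(h - 3)*(h + 1)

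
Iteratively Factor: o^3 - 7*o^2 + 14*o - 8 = (o - 2)*(o^2 - 5*o + 4) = (o - 2)*(o - 1)*(o - 4)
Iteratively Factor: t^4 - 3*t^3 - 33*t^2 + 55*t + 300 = (t + 3)*(t^3 - 6*t^2 - 15*t + 100) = (t - 5)*(t + 3)*(t^2 - t - 20) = (t - 5)*(t + 3)*(t + 4)*(t - 5)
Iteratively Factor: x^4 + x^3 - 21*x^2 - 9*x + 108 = (x - 3)*(x^3 + 4*x^2 - 9*x - 36) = (x - 3)*(x + 4)*(x^2 - 9) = (x - 3)^2*(x + 4)*(x + 3)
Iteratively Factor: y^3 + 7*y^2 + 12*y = (y + 4)*(y^2 + 3*y) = (y + 3)*(y + 4)*(y)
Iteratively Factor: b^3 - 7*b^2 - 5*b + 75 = (b - 5)*(b^2 - 2*b - 15) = (b - 5)*(b + 3)*(b - 5)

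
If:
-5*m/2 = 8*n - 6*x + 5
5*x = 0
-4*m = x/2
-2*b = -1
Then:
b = 1/2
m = 0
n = -5/8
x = 0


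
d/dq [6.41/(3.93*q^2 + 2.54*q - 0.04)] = (-50.3826*q - 16.2814)/(3.93*q^2 + 2.54*q - 0.04)^2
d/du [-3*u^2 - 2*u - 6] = -6*u - 2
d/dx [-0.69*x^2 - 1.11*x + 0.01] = -1.38*x - 1.11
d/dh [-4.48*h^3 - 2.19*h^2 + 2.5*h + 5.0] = -13.44*h^2 - 4.38*h + 2.5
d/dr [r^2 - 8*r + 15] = 2*r - 8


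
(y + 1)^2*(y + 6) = y^3 + 8*y^2 + 13*y + 6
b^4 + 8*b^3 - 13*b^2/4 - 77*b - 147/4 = (b - 3)*(b + 1/2)*(b + 7/2)*(b + 7)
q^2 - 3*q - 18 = (q - 6)*(q + 3)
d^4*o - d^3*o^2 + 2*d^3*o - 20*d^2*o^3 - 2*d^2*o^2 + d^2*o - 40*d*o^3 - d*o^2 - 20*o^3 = (d + 1)*(d - 5*o)*(d + 4*o)*(d*o + o)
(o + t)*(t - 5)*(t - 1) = o*t^2 - 6*o*t + 5*o + t^3 - 6*t^2 + 5*t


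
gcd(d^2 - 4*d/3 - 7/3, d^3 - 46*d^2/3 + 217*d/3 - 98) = d - 7/3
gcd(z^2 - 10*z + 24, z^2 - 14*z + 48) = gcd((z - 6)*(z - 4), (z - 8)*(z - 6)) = z - 6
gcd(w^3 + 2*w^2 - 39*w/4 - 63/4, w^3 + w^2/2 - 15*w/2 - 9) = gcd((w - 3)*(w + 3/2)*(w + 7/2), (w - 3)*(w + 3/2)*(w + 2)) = w^2 - 3*w/2 - 9/2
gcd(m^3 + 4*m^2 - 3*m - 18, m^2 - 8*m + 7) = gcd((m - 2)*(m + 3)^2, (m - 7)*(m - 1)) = 1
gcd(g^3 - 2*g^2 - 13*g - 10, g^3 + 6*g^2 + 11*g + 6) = g^2 + 3*g + 2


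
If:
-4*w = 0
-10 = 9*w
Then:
No Solution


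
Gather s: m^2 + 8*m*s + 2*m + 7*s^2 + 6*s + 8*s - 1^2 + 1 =m^2 + 2*m + 7*s^2 + s*(8*m + 14)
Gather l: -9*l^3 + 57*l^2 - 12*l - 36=-9*l^3 + 57*l^2 - 12*l - 36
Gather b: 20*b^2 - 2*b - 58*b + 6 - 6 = 20*b^2 - 60*b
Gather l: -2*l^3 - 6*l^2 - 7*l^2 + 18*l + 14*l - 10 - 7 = -2*l^3 - 13*l^2 + 32*l - 17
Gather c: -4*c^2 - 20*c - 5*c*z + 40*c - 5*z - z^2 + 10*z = -4*c^2 + c*(20 - 5*z) - z^2 + 5*z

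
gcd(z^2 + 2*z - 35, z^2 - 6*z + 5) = z - 5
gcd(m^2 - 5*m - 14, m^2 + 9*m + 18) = 1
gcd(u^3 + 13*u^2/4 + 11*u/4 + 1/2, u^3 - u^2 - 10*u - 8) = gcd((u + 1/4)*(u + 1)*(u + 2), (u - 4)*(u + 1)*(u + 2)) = u^2 + 3*u + 2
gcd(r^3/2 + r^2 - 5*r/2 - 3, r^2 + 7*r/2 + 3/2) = r + 3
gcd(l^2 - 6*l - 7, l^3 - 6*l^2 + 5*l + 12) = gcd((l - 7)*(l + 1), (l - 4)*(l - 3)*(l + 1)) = l + 1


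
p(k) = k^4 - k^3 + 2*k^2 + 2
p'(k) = 4*k^3 - 3*k^2 + 4*k = k*(4*k^2 - 3*k + 4)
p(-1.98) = 32.97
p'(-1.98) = -50.73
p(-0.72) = 3.68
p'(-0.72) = -5.93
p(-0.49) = 2.66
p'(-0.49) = -3.15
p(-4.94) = 766.90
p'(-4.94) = -575.19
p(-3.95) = 338.27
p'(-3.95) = -309.13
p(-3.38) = 193.98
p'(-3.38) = -202.25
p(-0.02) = 2.00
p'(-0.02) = -0.08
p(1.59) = 9.43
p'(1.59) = 14.85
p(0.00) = 2.00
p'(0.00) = 0.00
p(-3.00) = 128.00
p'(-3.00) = -147.00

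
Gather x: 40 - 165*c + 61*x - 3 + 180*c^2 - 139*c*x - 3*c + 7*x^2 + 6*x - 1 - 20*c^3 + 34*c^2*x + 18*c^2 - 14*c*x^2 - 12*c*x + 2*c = -20*c^3 + 198*c^2 - 166*c + x^2*(7 - 14*c) + x*(34*c^2 - 151*c + 67) + 36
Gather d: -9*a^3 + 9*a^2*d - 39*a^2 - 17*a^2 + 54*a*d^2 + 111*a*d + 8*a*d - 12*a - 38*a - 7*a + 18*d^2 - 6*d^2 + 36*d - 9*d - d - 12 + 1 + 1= -9*a^3 - 56*a^2 - 57*a + d^2*(54*a + 12) + d*(9*a^2 + 119*a + 26) - 10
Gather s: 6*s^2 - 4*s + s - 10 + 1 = 6*s^2 - 3*s - 9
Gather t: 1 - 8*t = 1 - 8*t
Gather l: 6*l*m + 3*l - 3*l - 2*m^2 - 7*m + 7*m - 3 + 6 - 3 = 6*l*m - 2*m^2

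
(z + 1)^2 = z^2 + 2*z + 1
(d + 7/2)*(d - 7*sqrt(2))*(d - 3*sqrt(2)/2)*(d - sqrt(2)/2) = d^4 - 9*sqrt(2)*d^3 + 7*d^3/2 - 63*sqrt(2)*d^2/2 + 59*d^2/2 - 21*sqrt(2)*d/2 + 413*d/4 - 147*sqrt(2)/4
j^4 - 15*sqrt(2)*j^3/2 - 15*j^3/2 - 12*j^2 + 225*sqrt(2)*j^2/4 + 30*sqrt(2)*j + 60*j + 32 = (j - 8)*(j + 1/2)*(j - 8*sqrt(2))*(j + sqrt(2)/2)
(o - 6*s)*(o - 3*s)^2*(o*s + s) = o^4*s - 12*o^3*s^2 + o^3*s + 45*o^2*s^3 - 12*o^2*s^2 - 54*o*s^4 + 45*o*s^3 - 54*s^4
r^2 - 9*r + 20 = (r - 5)*(r - 4)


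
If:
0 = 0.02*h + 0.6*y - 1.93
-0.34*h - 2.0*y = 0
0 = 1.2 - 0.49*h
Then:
No Solution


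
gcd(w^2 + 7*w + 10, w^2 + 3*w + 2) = w + 2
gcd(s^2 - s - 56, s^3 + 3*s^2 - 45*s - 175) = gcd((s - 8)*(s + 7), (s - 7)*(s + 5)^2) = 1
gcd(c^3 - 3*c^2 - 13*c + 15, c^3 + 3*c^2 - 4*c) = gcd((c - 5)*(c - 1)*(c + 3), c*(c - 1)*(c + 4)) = c - 1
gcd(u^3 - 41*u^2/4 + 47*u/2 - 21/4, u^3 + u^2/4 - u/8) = u - 1/4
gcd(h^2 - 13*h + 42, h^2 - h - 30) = h - 6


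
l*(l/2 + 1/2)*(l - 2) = l^3/2 - l^2/2 - l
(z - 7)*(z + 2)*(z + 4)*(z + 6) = z^4 + 5*z^3 - 40*z^2 - 260*z - 336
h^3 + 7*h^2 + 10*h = h*(h + 2)*(h + 5)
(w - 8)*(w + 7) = w^2 - w - 56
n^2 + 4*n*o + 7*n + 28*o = (n + 7)*(n + 4*o)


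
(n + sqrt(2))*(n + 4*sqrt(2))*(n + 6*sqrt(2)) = n^3 + 11*sqrt(2)*n^2 + 68*n + 48*sqrt(2)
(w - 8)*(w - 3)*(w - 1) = w^3 - 12*w^2 + 35*w - 24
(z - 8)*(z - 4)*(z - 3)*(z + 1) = z^4 - 14*z^3 + 53*z^2 - 28*z - 96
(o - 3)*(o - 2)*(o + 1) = o^3 - 4*o^2 + o + 6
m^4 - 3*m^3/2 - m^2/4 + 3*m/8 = m*(m - 3/2)*(m - 1/2)*(m + 1/2)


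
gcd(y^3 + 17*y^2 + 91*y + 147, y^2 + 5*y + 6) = y + 3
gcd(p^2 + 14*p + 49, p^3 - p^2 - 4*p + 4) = 1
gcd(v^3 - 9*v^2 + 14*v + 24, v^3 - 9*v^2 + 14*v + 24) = v^3 - 9*v^2 + 14*v + 24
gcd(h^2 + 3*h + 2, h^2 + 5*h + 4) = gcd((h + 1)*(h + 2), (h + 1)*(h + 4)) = h + 1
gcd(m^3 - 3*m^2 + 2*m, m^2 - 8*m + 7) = m - 1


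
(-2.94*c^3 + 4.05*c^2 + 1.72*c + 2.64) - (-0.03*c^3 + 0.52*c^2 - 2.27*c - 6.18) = -2.91*c^3 + 3.53*c^2 + 3.99*c + 8.82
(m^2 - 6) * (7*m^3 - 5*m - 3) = 7*m^5 - 47*m^3 - 3*m^2 + 30*m + 18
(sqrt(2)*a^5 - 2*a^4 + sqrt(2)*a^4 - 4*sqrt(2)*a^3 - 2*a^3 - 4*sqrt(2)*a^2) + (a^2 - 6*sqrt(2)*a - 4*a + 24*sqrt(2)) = sqrt(2)*a^5 - 2*a^4 + sqrt(2)*a^4 - 4*sqrt(2)*a^3 - 2*a^3 - 4*sqrt(2)*a^2 + a^2 - 6*sqrt(2)*a - 4*a + 24*sqrt(2)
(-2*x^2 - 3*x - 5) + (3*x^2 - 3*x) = x^2 - 6*x - 5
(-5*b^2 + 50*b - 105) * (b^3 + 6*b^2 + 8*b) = -5*b^5 + 20*b^4 + 155*b^3 - 230*b^2 - 840*b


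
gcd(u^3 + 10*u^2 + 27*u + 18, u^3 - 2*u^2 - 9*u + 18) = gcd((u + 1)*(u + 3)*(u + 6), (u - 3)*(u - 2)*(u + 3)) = u + 3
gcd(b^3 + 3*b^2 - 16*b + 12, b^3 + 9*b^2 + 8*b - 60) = b^2 + 4*b - 12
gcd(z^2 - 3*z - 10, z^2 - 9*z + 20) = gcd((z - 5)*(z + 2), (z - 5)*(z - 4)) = z - 5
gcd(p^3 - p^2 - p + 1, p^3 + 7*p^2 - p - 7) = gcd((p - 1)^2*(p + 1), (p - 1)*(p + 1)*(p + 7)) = p^2 - 1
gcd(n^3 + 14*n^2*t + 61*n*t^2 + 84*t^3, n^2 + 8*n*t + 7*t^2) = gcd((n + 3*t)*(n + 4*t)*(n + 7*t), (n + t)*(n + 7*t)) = n + 7*t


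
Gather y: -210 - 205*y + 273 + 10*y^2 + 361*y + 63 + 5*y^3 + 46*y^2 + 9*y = 5*y^3 + 56*y^2 + 165*y + 126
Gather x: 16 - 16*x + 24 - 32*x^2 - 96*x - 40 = -32*x^2 - 112*x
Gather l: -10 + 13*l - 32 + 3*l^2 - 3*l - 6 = 3*l^2 + 10*l - 48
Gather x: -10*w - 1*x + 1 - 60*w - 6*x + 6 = -70*w - 7*x + 7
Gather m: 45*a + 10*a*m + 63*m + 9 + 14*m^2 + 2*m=45*a + 14*m^2 + m*(10*a + 65) + 9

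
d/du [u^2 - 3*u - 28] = 2*u - 3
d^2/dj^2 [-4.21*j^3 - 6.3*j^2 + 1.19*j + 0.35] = -25.26*j - 12.6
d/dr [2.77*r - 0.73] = 2.77000000000000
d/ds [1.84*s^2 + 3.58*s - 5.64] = 3.68*s + 3.58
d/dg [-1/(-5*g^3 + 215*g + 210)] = (43 - 3*g^2)/(5*(-g^3 + 43*g + 42)^2)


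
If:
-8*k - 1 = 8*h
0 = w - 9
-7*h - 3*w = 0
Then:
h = -27/7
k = 209/56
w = 9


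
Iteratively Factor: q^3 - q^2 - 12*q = (q)*(q^2 - q - 12) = q*(q - 4)*(q + 3)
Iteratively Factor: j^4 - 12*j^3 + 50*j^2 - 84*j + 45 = (j - 3)*(j^3 - 9*j^2 + 23*j - 15) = (j - 3)^2*(j^2 - 6*j + 5) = (j - 5)*(j - 3)^2*(j - 1)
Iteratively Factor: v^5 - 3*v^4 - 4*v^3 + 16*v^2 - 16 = (v + 2)*(v^4 - 5*v^3 + 6*v^2 + 4*v - 8) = (v - 2)*(v + 2)*(v^3 - 3*v^2 + 4) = (v - 2)^2*(v + 2)*(v^2 - v - 2) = (v - 2)^2*(v + 1)*(v + 2)*(v - 2)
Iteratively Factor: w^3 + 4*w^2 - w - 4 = (w - 1)*(w^2 + 5*w + 4) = (w - 1)*(w + 4)*(w + 1)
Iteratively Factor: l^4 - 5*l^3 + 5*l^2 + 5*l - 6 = (l - 2)*(l^3 - 3*l^2 - l + 3) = (l - 2)*(l - 1)*(l^2 - 2*l - 3) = (l - 3)*(l - 2)*(l - 1)*(l + 1)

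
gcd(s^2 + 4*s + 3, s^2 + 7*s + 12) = s + 3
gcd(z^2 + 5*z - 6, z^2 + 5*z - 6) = z^2 + 5*z - 6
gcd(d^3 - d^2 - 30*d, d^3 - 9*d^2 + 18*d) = d^2 - 6*d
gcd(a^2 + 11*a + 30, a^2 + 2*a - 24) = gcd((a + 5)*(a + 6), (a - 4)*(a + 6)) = a + 6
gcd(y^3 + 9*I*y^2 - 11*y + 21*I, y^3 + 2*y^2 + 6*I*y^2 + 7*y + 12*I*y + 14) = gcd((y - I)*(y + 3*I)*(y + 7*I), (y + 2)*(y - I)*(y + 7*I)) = y^2 + 6*I*y + 7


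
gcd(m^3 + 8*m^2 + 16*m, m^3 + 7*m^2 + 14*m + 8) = m + 4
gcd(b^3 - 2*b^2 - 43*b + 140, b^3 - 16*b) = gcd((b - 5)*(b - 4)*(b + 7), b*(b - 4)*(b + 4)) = b - 4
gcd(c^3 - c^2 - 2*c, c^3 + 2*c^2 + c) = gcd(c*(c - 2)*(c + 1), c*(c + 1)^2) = c^2 + c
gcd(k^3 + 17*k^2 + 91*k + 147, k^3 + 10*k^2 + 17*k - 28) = k + 7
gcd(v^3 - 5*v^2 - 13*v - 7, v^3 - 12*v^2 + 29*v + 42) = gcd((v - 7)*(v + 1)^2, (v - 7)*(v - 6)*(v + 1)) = v^2 - 6*v - 7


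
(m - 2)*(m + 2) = m^2 - 4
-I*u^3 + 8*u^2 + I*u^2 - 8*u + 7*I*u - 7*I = (u - 1)*(u + 7*I)*(-I*u + 1)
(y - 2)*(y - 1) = y^2 - 3*y + 2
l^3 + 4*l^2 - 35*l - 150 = (l - 6)*(l + 5)^2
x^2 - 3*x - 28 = (x - 7)*(x + 4)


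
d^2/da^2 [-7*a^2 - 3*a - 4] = -14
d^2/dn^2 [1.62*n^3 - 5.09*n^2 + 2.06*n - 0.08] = 9.72*n - 10.18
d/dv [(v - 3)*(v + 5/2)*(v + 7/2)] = 3*v^2 + 6*v - 37/4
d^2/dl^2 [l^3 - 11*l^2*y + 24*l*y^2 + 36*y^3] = 6*l - 22*y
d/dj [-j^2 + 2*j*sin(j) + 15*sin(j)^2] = 2*j*cos(j) - 2*j + 2*sin(j) + 15*sin(2*j)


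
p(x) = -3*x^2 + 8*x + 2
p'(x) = 8 - 6*x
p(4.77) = -28.10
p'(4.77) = -20.62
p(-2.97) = -48.22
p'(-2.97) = 25.82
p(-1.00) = -9.00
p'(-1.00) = 14.00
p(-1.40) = -15.08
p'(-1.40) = 16.40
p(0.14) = 3.06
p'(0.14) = 7.16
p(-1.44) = -15.74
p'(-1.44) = 16.64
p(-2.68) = -40.99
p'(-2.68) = 24.08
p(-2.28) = -31.84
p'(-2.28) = 21.68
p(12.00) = -334.00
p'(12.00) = -64.00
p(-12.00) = -526.00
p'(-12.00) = 80.00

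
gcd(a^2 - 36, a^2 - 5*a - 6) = a - 6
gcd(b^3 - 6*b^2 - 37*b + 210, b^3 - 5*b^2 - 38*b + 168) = b^2 - b - 42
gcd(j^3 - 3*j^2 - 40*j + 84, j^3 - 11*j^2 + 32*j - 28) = j^2 - 9*j + 14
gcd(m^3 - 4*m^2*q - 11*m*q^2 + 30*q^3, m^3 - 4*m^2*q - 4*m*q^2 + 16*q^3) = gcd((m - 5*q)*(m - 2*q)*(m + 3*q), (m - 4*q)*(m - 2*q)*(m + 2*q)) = -m + 2*q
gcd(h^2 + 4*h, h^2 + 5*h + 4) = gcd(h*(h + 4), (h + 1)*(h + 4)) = h + 4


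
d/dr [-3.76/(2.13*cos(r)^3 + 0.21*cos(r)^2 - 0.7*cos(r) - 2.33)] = (-24.0264*cos(r)^2 - 1.5792*cos(r) + 2.632)*sin(r)/(2.13*cos(r)^3 + 0.21*cos(r)^2 - 0.7*cos(r) - 2.33)^2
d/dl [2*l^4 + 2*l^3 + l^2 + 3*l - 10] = 8*l^3 + 6*l^2 + 2*l + 3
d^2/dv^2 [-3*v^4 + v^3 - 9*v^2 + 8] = -36*v^2 + 6*v - 18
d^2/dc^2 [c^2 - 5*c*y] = 2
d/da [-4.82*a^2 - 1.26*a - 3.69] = -9.64*a - 1.26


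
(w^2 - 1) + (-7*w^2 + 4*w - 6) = -6*w^2 + 4*w - 7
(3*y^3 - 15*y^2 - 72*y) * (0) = 0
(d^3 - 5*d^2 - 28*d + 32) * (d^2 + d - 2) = d^5 - 4*d^4 - 35*d^3 + 14*d^2 + 88*d - 64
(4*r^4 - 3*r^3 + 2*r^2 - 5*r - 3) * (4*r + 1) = 16*r^5 - 8*r^4 + 5*r^3 - 18*r^2 - 17*r - 3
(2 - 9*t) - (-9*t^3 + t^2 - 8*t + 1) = 9*t^3 - t^2 - t + 1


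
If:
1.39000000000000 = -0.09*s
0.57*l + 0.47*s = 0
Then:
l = 12.73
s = -15.44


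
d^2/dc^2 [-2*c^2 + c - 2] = -4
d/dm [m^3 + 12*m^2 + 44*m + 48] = 3*m^2 + 24*m + 44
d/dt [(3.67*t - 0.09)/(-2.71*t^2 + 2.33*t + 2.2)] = (9.9457*t^2 - 0.4878*t + 8.2837)/(7.3441*t^4 - 12.6286*t^3 - 6.4951*t^2 + 10.252*t + 4.84)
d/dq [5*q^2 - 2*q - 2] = 10*q - 2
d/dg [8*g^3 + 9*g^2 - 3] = 6*g*(4*g + 3)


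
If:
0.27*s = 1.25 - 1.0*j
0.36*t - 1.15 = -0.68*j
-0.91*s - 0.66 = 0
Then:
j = 1.45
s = -0.73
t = 0.46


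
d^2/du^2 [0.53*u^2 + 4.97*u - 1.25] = 1.06000000000000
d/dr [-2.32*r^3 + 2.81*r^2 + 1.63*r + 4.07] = -6.96*r^2 + 5.62*r + 1.63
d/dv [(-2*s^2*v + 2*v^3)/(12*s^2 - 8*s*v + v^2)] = 2*(-2*v*(4*s - v)*(s^2 - v^2) + (-s^2 + 3*v^2)*(12*s^2 - 8*s*v + v^2))/(12*s^2 - 8*s*v + v^2)^2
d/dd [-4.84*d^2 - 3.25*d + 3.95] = -9.68*d - 3.25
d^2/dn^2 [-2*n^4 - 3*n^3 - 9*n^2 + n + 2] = -24*n^2 - 18*n - 18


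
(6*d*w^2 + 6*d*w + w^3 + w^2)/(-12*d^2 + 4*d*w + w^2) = w*(w + 1)/(-2*d + w)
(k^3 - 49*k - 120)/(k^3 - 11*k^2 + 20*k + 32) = (k^2 + 8*k + 15)/(k^2 - 3*k - 4)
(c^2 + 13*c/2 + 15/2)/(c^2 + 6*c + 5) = (c + 3/2)/(c + 1)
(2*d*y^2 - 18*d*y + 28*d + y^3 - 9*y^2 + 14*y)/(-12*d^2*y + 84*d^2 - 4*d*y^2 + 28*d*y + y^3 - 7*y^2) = (y - 2)/(-6*d + y)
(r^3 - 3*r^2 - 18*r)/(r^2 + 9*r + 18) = r*(r - 6)/(r + 6)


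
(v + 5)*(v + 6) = v^2 + 11*v + 30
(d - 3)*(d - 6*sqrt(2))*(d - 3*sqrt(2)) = d^3 - 9*sqrt(2)*d^2 - 3*d^2 + 36*d + 27*sqrt(2)*d - 108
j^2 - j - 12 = (j - 4)*(j + 3)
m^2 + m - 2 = (m - 1)*(m + 2)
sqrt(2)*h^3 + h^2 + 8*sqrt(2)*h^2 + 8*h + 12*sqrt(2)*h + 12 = (h + 2)*(h + 6)*(sqrt(2)*h + 1)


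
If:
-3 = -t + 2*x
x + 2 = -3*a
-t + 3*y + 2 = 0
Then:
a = -y/2 - 1/2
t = 3*y + 2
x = 3*y/2 - 1/2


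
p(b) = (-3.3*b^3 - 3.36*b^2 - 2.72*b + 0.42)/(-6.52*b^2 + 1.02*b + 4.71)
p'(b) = (13.04*b - 1.02)*(-3.3*b^3 - 3.36*b^2 - 2.72*b + 0.42)/(-6.52*b^2 + 1.02*b + 4.71)^2 + (-9.9*b^2 - 6.72*b - 2.72)/(-6.52*b^2 + 1.02*b + 4.71)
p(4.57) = 3.13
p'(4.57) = 0.45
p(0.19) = -0.05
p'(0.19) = -0.95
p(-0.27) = 0.25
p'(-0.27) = -0.69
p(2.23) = 2.32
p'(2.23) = 0.08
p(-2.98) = -1.17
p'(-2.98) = 0.42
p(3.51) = 2.68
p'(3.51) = 0.39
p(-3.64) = -1.46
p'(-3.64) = 0.45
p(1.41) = 2.84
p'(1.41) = -2.56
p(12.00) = 6.75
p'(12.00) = 0.50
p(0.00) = 0.09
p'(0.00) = -0.60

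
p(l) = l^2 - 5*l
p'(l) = 2*l - 5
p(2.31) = -6.21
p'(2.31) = -0.38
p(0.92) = -3.75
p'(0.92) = -3.16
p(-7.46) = 92.95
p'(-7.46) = -19.92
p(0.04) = -0.20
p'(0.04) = -4.92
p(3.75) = -4.69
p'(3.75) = 2.50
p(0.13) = -0.63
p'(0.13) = -4.74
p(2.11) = -6.10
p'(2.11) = -0.78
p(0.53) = -2.37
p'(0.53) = -3.94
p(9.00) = 36.00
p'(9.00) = 13.00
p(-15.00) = 300.00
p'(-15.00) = -35.00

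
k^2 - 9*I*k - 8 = (k - 8*I)*(k - I)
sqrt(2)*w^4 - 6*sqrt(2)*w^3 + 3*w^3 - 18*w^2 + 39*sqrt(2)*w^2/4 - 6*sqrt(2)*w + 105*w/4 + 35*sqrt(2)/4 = (w - 7/2)*(w - 5/2)*(w + sqrt(2))*(sqrt(2)*w + 1)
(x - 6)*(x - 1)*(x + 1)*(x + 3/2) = x^4 - 9*x^3/2 - 10*x^2 + 9*x/2 + 9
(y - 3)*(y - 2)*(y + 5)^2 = y^4 + 5*y^3 - 19*y^2 - 65*y + 150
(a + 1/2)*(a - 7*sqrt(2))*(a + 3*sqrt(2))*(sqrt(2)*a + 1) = sqrt(2)*a^4 - 7*a^3 + sqrt(2)*a^3/2 - 46*sqrt(2)*a^2 - 7*a^2/2 - 42*a - 23*sqrt(2)*a - 21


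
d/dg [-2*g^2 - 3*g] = -4*g - 3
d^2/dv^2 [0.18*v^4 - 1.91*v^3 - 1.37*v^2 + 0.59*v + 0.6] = 2.16*v^2 - 11.46*v - 2.74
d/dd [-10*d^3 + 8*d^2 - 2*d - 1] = -30*d^2 + 16*d - 2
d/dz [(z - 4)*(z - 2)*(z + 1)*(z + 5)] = 4*z^3 - 46*z + 18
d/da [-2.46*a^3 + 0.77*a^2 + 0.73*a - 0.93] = -7.38*a^2 + 1.54*a + 0.73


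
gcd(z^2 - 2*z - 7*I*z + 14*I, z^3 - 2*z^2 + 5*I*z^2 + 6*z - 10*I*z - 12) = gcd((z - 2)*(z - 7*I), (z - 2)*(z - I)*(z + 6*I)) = z - 2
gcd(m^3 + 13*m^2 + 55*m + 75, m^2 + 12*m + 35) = m + 5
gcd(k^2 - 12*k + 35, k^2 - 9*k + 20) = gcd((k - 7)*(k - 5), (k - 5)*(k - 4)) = k - 5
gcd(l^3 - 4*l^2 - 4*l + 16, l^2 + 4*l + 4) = l + 2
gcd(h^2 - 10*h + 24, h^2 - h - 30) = h - 6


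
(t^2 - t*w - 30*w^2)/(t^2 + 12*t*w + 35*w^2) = (t - 6*w)/(t + 7*w)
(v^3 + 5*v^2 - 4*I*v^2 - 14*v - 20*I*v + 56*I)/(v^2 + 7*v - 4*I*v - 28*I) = v - 2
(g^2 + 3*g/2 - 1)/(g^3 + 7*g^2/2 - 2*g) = (g + 2)/(g*(g + 4))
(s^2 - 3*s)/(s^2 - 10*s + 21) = s/(s - 7)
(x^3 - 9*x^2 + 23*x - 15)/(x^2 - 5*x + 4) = (x^2 - 8*x + 15)/(x - 4)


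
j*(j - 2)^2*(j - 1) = j^4 - 5*j^3 + 8*j^2 - 4*j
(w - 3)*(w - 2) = w^2 - 5*w + 6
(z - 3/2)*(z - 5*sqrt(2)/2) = z^2 - 5*sqrt(2)*z/2 - 3*z/2 + 15*sqrt(2)/4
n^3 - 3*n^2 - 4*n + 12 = (n - 3)*(n - 2)*(n + 2)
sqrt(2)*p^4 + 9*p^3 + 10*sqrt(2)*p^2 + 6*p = p*(p + sqrt(2))*(p + 3*sqrt(2))*(sqrt(2)*p + 1)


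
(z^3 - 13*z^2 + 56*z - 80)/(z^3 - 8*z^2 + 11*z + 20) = (z - 4)/(z + 1)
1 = 1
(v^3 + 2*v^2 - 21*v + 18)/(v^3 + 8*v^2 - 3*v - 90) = (v - 1)/(v + 5)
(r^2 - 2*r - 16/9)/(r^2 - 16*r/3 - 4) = (r - 8/3)/(r - 6)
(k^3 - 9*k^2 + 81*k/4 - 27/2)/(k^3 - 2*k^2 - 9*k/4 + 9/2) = (2*k^2 - 15*k + 18)/(2*k^2 - k - 6)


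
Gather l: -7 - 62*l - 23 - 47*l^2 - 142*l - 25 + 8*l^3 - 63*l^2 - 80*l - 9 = 8*l^3 - 110*l^2 - 284*l - 64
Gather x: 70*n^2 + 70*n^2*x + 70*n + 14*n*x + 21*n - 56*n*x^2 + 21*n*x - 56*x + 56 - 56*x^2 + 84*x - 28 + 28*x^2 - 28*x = 70*n^2 + 91*n + x^2*(-56*n - 28) + x*(70*n^2 + 35*n) + 28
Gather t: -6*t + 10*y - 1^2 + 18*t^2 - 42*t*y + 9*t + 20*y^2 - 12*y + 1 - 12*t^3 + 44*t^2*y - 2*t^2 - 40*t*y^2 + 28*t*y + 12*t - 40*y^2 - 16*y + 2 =-12*t^3 + t^2*(44*y + 16) + t*(-40*y^2 - 14*y + 15) - 20*y^2 - 18*y + 2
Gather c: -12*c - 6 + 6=-12*c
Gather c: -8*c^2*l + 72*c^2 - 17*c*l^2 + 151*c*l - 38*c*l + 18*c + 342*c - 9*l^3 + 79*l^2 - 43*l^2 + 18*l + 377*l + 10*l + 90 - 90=c^2*(72 - 8*l) + c*(-17*l^2 + 113*l + 360) - 9*l^3 + 36*l^2 + 405*l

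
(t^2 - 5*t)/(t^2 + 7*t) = (t - 5)/(t + 7)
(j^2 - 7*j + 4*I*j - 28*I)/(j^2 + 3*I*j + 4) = (j - 7)/(j - I)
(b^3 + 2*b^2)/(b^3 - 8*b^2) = (b + 2)/(b - 8)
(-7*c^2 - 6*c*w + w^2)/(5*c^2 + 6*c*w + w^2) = (-7*c + w)/(5*c + w)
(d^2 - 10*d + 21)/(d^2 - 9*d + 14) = (d - 3)/(d - 2)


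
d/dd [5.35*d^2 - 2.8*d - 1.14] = 10.7*d - 2.8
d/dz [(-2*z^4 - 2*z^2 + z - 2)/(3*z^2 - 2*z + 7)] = (-12*z^5 + 12*z^4 - 56*z^3 + z^2 - 16*z + 3)/(9*z^4 - 12*z^3 + 46*z^2 - 28*z + 49)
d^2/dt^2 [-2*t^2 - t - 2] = -4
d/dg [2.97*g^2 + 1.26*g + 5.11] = 5.94*g + 1.26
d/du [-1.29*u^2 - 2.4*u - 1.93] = -2.58*u - 2.4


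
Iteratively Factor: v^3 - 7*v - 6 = (v + 1)*(v^2 - v - 6) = (v + 1)*(v + 2)*(v - 3)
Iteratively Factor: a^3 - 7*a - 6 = (a + 1)*(a^2 - a - 6) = (a + 1)*(a + 2)*(a - 3)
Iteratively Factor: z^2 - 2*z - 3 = (z - 3)*(z + 1)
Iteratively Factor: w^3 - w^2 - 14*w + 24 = (w - 2)*(w^2 + w - 12) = (w - 3)*(w - 2)*(w + 4)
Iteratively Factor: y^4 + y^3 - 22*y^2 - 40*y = (y + 4)*(y^3 - 3*y^2 - 10*y) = y*(y + 4)*(y^2 - 3*y - 10) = y*(y + 2)*(y + 4)*(y - 5)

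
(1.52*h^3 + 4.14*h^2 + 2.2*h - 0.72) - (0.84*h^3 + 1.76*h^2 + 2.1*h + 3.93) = 0.68*h^3 + 2.38*h^2 + 0.1*h - 4.65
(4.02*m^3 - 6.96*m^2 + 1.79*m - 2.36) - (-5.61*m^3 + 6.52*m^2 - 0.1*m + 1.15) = 9.63*m^3 - 13.48*m^2 + 1.89*m - 3.51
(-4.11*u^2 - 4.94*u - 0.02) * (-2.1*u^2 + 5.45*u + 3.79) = 8.631*u^4 - 12.0255*u^3 - 42.4579*u^2 - 18.8316*u - 0.0758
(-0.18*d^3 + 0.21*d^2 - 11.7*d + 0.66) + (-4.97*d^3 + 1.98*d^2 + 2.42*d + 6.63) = -5.15*d^3 + 2.19*d^2 - 9.28*d + 7.29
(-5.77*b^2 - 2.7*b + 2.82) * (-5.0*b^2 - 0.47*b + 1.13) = 28.85*b^4 + 16.2119*b^3 - 19.3511*b^2 - 4.3764*b + 3.1866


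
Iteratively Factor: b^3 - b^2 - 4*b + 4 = (b + 2)*(b^2 - 3*b + 2) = (b - 1)*(b + 2)*(b - 2)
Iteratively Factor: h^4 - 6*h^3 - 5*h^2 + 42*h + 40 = (h - 5)*(h^3 - h^2 - 10*h - 8) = (h - 5)*(h + 2)*(h^2 - 3*h - 4) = (h - 5)*(h - 4)*(h + 2)*(h + 1)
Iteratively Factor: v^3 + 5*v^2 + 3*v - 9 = (v - 1)*(v^2 + 6*v + 9) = (v - 1)*(v + 3)*(v + 3)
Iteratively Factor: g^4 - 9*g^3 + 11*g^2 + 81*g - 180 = (g - 5)*(g^3 - 4*g^2 - 9*g + 36) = (g - 5)*(g + 3)*(g^2 - 7*g + 12) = (g - 5)*(g - 3)*(g + 3)*(g - 4)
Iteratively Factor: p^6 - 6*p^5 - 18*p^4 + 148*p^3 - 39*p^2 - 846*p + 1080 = (p + 3)*(p^5 - 9*p^4 + 9*p^3 + 121*p^2 - 402*p + 360) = (p - 3)*(p + 3)*(p^4 - 6*p^3 - 9*p^2 + 94*p - 120) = (p - 5)*(p - 3)*(p + 3)*(p^3 - p^2 - 14*p + 24) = (p - 5)*(p - 3)^2*(p + 3)*(p^2 + 2*p - 8) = (p - 5)*(p - 3)^2*(p - 2)*(p + 3)*(p + 4)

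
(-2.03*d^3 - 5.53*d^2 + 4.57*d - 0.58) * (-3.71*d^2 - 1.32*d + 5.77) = 7.5313*d^5 + 23.1959*d^4 - 21.3682*d^3 - 35.7887*d^2 + 27.1345*d - 3.3466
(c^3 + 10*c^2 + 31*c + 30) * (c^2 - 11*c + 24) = c^5 - c^4 - 55*c^3 - 71*c^2 + 414*c + 720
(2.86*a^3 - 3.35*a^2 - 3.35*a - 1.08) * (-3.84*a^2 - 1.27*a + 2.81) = -10.9824*a^5 + 9.2318*a^4 + 25.1551*a^3 - 1.0118*a^2 - 8.0419*a - 3.0348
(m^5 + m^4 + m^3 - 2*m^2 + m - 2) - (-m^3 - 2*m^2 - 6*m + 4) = m^5 + m^4 + 2*m^3 + 7*m - 6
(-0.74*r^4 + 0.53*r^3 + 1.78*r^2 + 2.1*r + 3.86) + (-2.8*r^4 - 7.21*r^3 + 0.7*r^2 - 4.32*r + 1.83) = -3.54*r^4 - 6.68*r^3 + 2.48*r^2 - 2.22*r + 5.69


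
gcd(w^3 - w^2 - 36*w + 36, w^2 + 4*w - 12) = w + 6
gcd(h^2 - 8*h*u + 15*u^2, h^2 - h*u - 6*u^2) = -h + 3*u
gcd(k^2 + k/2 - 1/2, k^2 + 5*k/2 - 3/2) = k - 1/2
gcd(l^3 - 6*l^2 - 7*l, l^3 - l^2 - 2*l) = l^2 + l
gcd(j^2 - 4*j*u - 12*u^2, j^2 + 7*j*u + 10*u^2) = j + 2*u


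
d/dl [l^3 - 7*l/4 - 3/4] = 3*l^2 - 7/4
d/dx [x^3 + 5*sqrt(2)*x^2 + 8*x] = 3*x^2 + 10*sqrt(2)*x + 8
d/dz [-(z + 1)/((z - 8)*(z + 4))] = (z^2 + 2*z + 28)/(z^4 - 8*z^3 - 48*z^2 + 256*z + 1024)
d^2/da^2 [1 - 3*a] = 0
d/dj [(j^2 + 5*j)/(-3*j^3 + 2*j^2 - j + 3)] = (j*(j + 5)*(9*j^2 - 4*j + 1) - (2*j + 5)*(3*j^3 - 2*j^2 + j - 3))/(3*j^3 - 2*j^2 + j - 3)^2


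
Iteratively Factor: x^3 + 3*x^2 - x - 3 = (x - 1)*(x^2 + 4*x + 3) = (x - 1)*(x + 3)*(x + 1)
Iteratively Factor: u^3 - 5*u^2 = (u)*(u^2 - 5*u) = u^2*(u - 5)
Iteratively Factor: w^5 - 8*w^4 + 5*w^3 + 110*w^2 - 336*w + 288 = (w - 3)*(w^4 - 5*w^3 - 10*w^2 + 80*w - 96) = (w - 3)*(w - 2)*(w^3 - 3*w^2 - 16*w + 48) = (w - 3)^2*(w - 2)*(w^2 - 16) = (w - 4)*(w - 3)^2*(w - 2)*(w + 4)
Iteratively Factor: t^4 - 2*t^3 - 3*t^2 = (t + 1)*(t^3 - 3*t^2) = (t - 3)*(t + 1)*(t^2) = t*(t - 3)*(t + 1)*(t)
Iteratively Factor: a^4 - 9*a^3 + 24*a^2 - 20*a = (a - 2)*(a^3 - 7*a^2 + 10*a) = (a - 5)*(a - 2)*(a^2 - 2*a) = a*(a - 5)*(a - 2)*(a - 2)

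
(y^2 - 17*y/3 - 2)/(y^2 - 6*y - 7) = (-y^2 + 17*y/3 + 2)/(-y^2 + 6*y + 7)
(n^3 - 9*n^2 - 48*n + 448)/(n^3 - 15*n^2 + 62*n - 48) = (n^2 - n - 56)/(n^2 - 7*n + 6)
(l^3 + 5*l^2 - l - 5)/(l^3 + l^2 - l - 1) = (l + 5)/(l + 1)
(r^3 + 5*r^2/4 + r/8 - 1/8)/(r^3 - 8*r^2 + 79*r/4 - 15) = (8*r^3 + 10*r^2 + r - 1)/(2*(4*r^3 - 32*r^2 + 79*r - 60))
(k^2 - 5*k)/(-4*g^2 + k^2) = k*(5 - k)/(4*g^2 - k^2)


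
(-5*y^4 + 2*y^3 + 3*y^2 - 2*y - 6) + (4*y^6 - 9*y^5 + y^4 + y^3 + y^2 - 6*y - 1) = 4*y^6 - 9*y^5 - 4*y^4 + 3*y^3 + 4*y^2 - 8*y - 7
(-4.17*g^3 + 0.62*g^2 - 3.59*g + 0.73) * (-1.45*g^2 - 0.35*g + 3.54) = 6.0465*g^5 + 0.5605*g^4 - 9.7733*g^3 + 2.3928*g^2 - 12.9641*g + 2.5842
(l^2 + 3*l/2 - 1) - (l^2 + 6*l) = -9*l/2 - 1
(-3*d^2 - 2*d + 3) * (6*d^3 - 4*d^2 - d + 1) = -18*d^5 + 29*d^3 - 13*d^2 - 5*d + 3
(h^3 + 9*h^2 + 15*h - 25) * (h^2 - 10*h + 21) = h^5 - h^4 - 54*h^3 + 14*h^2 + 565*h - 525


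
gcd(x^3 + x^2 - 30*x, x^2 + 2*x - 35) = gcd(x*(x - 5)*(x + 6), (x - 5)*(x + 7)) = x - 5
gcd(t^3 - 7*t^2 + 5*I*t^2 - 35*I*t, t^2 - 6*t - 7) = t - 7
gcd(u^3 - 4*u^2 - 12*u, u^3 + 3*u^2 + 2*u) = u^2 + 2*u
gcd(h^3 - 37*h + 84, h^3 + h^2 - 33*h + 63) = h^2 + 4*h - 21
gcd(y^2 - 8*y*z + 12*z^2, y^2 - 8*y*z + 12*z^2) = y^2 - 8*y*z + 12*z^2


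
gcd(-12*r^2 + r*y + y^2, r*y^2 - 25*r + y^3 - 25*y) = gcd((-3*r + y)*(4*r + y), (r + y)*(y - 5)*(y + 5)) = 1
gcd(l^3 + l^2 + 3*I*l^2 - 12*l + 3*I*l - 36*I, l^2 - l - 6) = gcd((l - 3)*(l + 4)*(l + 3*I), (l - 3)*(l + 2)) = l - 3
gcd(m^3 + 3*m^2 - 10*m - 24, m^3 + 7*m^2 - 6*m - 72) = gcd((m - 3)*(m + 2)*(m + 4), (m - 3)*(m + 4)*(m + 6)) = m^2 + m - 12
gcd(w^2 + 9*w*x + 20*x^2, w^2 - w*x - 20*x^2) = w + 4*x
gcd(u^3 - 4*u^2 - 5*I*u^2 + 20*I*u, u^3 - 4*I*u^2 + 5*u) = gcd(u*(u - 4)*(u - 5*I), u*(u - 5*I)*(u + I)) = u^2 - 5*I*u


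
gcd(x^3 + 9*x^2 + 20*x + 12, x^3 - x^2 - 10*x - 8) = x^2 + 3*x + 2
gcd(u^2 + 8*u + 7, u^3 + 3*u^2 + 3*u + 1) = u + 1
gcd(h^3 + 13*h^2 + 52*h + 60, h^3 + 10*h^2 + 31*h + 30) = h^2 + 7*h + 10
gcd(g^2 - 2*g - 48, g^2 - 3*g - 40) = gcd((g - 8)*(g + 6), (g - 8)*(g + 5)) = g - 8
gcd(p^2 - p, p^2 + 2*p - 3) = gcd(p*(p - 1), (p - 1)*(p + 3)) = p - 1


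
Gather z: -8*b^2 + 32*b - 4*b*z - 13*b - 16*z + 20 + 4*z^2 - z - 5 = -8*b^2 + 19*b + 4*z^2 + z*(-4*b - 17) + 15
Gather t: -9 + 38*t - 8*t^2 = -8*t^2 + 38*t - 9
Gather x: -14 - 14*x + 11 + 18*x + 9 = 4*x + 6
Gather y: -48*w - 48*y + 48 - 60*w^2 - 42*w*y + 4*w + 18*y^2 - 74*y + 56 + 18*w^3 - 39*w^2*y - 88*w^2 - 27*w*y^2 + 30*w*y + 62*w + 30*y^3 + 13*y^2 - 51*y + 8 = 18*w^3 - 148*w^2 + 18*w + 30*y^3 + y^2*(31 - 27*w) + y*(-39*w^2 - 12*w - 173) + 112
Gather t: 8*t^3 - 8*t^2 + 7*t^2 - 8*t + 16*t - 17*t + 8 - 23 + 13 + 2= 8*t^3 - t^2 - 9*t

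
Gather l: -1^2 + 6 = 5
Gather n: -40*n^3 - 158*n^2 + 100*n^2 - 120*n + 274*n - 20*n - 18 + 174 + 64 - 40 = -40*n^3 - 58*n^2 + 134*n + 180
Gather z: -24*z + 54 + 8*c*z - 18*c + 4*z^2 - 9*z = -18*c + 4*z^2 + z*(8*c - 33) + 54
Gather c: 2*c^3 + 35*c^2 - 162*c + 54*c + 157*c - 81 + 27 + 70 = 2*c^3 + 35*c^2 + 49*c + 16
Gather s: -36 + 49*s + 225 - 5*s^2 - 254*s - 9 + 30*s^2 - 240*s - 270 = 25*s^2 - 445*s - 90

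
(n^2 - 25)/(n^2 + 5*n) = (n - 5)/n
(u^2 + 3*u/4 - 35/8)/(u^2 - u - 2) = (-u^2 - 3*u/4 + 35/8)/(-u^2 + u + 2)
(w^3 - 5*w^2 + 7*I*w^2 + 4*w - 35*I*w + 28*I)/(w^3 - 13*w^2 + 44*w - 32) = (w + 7*I)/(w - 8)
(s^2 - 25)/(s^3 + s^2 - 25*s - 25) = 1/(s + 1)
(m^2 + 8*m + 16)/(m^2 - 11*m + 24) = (m^2 + 8*m + 16)/(m^2 - 11*m + 24)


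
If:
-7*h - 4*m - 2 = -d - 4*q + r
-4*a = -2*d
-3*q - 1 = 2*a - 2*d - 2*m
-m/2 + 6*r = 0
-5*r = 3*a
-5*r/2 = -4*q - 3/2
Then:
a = 5/451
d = 10/451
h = -1429/3157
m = -36/451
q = -171/451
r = -3/451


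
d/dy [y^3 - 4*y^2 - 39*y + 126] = 3*y^2 - 8*y - 39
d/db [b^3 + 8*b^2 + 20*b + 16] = 3*b^2 + 16*b + 20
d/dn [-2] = 0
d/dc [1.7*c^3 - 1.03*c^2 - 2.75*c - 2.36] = 5.1*c^2 - 2.06*c - 2.75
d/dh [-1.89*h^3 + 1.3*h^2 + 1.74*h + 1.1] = -5.67*h^2 + 2.6*h + 1.74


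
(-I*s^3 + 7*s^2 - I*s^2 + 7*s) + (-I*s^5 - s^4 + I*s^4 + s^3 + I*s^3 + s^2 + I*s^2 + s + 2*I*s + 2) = -I*s^5 - s^4 + I*s^4 + s^3 + 8*s^2 + 8*s + 2*I*s + 2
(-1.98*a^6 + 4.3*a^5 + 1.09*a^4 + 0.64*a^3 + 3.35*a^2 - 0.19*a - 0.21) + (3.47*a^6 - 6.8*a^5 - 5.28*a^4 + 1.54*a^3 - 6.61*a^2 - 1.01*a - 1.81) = 1.49*a^6 - 2.5*a^5 - 4.19*a^4 + 2.18*a^3 - 3.26*a^2 - 1.2*a - 2.02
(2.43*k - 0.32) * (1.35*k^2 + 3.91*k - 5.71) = 3.2805*k^3 + 9.0693*k^2 - 15.1265*k + 1.8272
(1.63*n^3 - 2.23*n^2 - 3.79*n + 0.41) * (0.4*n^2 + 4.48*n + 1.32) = 0.652*n^5 + 6.4104*n^4 - 9.3548*n^3 - 19.7588*n^2 - 3.166*n + 0.5412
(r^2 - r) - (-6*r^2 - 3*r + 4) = 7*r^2 + 2*r - 4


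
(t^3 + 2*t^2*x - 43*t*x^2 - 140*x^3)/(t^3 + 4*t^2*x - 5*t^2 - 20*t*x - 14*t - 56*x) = (t^2 - 2*t*x - 35*x^2)/(t^2 - 5*t - 14)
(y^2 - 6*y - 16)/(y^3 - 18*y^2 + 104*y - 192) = (y + 2)/(y^2 - 10*y + 24)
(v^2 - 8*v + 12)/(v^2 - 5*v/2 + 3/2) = 2*(v^2 - 8*v + 12)/(2*v^2 - 5*v + 3)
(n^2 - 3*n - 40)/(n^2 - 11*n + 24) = (n + 5)/(n - 3)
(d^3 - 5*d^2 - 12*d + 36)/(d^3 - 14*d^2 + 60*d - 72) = (d + 3)/(d - 6)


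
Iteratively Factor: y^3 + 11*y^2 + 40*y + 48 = (y + 3)*(y^2 + 8*y + 16) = (y + 3)*(y + 4)*(y + 4)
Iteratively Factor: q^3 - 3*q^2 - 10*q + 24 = (q - 4)*(q^2 + q - 6) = (q - 4)*(q - 2)*(q + 3)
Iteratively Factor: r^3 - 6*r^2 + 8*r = (r - 2)*(r^2 - 4*r) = (r - 4)*(r - 2)*(r)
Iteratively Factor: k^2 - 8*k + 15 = (k - 5)*(k - 3)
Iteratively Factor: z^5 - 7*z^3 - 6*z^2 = (z)*(z^4 - 7*z^2 - 6*z) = z^2*(z^3 - 7*z - 6) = z^2*(z + 2)*(z^2 - 2*z - 3) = z^2*(z - 3)*(z + 2)*(z + 1)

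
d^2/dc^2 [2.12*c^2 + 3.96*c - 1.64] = 4.24000000000000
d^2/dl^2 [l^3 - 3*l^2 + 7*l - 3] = 6*l - 6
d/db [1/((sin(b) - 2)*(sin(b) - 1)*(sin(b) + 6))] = (-3*sin(b)^2 - 6*sin(b) + 16)*cos(b)/((sin(b) - 2)^2*(sin(b) - 1)^2*(sin(b) + 6)^2)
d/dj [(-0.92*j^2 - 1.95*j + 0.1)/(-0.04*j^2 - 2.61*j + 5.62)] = (2.3232*j^2 - 10.3328*j - 10.698)/(0.0016*j^4 + 0.2088*j^3 + 6.3625*j^2 - 29.3364*j + 31.5844)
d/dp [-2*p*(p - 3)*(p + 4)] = -6*p^2 - 4*p + 24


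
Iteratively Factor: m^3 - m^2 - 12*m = (m - 4)*(m^2 + 3*m) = (m - 4)*(m + 3)*(m)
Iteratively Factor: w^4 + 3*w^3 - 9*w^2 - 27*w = (w + 3)*(w^3 - 9*w) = w*(w + 3)*(w^2 - 9) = w*(w - 3)*(w + 3)*(w + 3)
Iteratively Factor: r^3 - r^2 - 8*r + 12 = (r - 2)*(r^2 + r - 6) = (r - 2)^2*(r + 3)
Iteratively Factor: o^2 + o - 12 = (o + 4)*(o - 3)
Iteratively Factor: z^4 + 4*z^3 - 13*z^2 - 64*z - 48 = (z + 3)*(z^3 + z^2 - 16*z - 16) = (z - 4)*(z + 3)*(z^2 + 5*z + 4) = (z - 4)*(z + 1)*(z + 3)*(z + 4)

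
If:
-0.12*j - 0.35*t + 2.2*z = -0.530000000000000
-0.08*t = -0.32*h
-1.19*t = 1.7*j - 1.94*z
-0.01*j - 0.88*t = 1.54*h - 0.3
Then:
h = 0.06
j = -0.43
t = 0.24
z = -0.23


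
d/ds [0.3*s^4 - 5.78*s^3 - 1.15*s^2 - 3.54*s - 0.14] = 1.2*s^3 - 17.34*s^2 - 2.3*s - 3.54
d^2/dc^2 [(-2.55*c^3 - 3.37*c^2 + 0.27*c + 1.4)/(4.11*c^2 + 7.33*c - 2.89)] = (5.6843418860808e-14*c^5 - 2.27373675443232e-13*c^4 - 122.421684*c^3 + 225.833112*c^2 + 144.515988*c + 138.845084)/(69.426531*c^6 + 371.457279*c^5 + 516.02283*c^4 - 128.557205*c^3 - 362.84817*c^2 + 183.662679*c - 24.137569)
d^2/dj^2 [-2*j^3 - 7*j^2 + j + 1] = -12*j - 14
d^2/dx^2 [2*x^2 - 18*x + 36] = 4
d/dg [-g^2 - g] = -2*g - 1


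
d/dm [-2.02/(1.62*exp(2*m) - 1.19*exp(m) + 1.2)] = (6.5448*exp(m) - 2.4038)*exp(m)/(1.62*exp(2*m) - 1.19*exp(m) + 1.2)^2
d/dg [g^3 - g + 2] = 3*g^2 - 1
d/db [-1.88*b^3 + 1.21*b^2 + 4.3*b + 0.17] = -5.64*b^2 + 2.42*b + 4.3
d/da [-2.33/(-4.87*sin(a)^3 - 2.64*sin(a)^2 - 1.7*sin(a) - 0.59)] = (-12.3024*sin(a) + 17.02065*cos(2*a) - 20.98165)*cos(a)/(4.87*sin(a)^3 + 2.64*sin(a)^2 + 1.7*sin(a) + 0.59)^2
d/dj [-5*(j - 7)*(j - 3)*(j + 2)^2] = -20*j^3 + 90*j^2 + 150*j - 220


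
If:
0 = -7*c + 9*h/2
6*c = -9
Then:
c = -3/2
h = -7/3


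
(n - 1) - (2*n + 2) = -n - 3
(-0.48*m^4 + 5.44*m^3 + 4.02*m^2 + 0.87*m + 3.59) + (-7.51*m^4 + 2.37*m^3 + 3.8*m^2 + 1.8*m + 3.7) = -7.99*m^4 + 7.81*m^3 + 7.82*m^2 + 2.67*m + 7.29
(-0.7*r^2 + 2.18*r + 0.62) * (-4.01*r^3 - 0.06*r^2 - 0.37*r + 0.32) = 2.807*r^5 - 8.6998*r^4 - 2.358*r^3 - 1.0678*r^2 + 0.4682*r + 0.1984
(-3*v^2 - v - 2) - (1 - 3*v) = -3*v^2 + 2*v - 3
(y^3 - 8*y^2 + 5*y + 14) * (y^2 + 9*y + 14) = y^5 + y^4 - 53*y^3 - 53*y^2 + 196*y + 196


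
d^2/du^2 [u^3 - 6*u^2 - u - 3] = 6*u - 12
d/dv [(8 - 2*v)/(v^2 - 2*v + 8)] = 2*v*(v - 8)/(v^4 - 4*v^3 + 20*v^2 - 32*v + 64)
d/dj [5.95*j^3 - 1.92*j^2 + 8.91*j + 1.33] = 17.85*j^2 - 3.84*j + 8.91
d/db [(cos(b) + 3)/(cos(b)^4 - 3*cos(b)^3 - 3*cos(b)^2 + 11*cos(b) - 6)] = 3*(cos(b)^3 + 3*cos(b)^2 - 7*cos(b) - 13)*sin(b)/((cos(b) - 3)^2*(cos(b) - 1)^3*(cos(b) + 2)^2)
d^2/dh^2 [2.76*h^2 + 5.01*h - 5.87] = 5.52000000000000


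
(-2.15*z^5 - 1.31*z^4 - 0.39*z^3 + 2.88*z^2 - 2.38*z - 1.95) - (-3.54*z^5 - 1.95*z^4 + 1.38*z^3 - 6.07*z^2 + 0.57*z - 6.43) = 1.39*z^5 + 0.64*z^4 - 1.77*z^3 + 8.95*z^2 - 2.95*z + 4.48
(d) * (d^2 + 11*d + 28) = d^3 + 11*d^2 + 28*d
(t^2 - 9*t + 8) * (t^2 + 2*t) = t^4 - 7*t^3 - 10*t^2 + 16*t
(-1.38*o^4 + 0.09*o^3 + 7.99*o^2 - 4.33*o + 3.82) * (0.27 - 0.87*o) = 1.2006*o^5 - 0.4509*o^4 - 6.927*o^3 + 5.9244*o^2 - 4.4925*o + 1.0314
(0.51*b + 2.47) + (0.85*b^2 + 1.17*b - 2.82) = 0.85*b^2 + 1.68*b - 0.35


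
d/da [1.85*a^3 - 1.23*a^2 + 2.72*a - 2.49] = 5.55*a^2 - 2.46*a + 2.72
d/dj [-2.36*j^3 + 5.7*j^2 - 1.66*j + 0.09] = -7.08*j^2 + 11.4*j - 1.66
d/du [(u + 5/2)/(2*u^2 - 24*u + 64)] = (u^2 - 12*u - (u - 6)*(2*u + 5) + 32)/(2*(u^2 - 12*u + 32)^2)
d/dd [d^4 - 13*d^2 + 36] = 4*d^3 - 26*d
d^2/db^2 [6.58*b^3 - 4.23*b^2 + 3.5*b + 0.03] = 39.48*b - 8.46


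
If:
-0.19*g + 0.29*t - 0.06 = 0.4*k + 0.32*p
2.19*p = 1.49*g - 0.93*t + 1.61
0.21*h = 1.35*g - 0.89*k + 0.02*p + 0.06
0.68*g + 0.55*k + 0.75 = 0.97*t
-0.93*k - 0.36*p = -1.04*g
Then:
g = 0.22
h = 1.49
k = 0.06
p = 0.48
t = 0.96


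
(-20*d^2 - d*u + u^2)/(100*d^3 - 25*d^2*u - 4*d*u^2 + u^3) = (4*d + u)/(-20*d^2 + d*u + u^2)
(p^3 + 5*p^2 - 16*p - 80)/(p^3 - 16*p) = (p + 5)/p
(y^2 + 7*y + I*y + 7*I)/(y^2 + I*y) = (y + 7)/y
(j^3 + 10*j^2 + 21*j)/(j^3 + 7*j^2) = (j + 3)/j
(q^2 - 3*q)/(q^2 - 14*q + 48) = q*(q - 3)/(q^2 - 14*q + 48)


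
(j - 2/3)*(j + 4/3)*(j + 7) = j^3 + 23*j^2/3 + 34*j/9 - 56/9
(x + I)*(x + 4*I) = x^2 + 5*I*x - 4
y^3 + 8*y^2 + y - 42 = (y - 2)*(y + 3)*(y + 7)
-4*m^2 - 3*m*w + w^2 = (-4*m + w)*(m + w)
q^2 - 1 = (q - 1)*(q + 1)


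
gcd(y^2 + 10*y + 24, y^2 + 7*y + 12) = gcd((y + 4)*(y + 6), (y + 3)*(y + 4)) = y + 4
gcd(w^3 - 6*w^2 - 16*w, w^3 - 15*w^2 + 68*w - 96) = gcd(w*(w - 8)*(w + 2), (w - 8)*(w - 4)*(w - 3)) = w - 8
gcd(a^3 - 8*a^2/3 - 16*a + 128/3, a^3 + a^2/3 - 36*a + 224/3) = a^2 - 20*a/3 + 32/3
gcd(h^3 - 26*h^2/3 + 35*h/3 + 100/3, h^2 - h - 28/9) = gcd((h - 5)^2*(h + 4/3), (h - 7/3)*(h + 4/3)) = h + 4/3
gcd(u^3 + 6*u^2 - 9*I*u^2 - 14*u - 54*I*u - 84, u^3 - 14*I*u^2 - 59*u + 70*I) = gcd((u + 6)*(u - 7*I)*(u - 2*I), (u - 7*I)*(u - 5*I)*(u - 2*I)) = u^2 - 9*I*u - 14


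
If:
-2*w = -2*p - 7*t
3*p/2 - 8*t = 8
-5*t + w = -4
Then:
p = -176/23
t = -56/23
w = -372/23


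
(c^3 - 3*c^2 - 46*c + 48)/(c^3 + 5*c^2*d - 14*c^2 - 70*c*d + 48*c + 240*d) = (c^2 + 5*c - 6)/(c^2 + 5*c*d - 6*c - 30*d)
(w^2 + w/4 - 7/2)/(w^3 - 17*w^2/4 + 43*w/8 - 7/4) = 2*(w + 2)/(2*w^2 - 5*w + 2)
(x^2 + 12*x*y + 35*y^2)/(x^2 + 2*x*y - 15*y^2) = (x + 7*y)/(x - 3*y)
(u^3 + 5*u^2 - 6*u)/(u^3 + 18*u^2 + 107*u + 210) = u*(u - 1)/(u^2 + 12*u + 35)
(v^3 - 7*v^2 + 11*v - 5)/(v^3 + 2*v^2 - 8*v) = (v^3 - 7*v^2 + 11*v - 5)/(v*(v^2 + 2*v - 8))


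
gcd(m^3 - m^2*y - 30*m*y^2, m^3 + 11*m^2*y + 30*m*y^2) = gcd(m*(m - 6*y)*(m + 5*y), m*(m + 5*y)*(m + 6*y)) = m^2 + 5*m*y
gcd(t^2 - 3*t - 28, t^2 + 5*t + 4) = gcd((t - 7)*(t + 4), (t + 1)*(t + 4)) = t + 4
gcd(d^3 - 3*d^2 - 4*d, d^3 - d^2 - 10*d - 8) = d^2 - 3*d - 4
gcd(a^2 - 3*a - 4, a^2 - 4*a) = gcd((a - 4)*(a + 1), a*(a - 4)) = a - 4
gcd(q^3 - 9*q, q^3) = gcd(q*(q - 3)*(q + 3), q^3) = q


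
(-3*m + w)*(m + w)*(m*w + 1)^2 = -3*m^4*w^2 - 2*m^3*w^3 - 6*m^3*w + m^2*w^4 - 4*m^2*w^2 - 3*m^2 + 2*m*w^3 - 2*m*w + w^2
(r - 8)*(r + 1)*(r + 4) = r^3 - 3*r^2 - 36*r - 32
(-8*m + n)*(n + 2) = -8*m*n - 16*m + n^2 + 2*n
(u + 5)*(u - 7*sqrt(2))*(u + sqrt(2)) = u^3 - 6*sqrt(2)*u^2 + 5*u^2 - 30*sqrt(2)*u - 14*u - 70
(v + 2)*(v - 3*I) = v^2 + 2*v - 3*I*v - 6*I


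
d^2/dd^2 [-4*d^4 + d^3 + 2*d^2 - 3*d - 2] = -48*d^2 + 6*d + 4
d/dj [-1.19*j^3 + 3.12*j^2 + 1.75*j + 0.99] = -3.57*j^2 + 6.24*j + 1.75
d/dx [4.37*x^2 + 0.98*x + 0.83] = 8.74*x + 0.98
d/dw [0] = 0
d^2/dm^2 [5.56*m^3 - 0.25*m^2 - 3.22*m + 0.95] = 33.36*m - 0.5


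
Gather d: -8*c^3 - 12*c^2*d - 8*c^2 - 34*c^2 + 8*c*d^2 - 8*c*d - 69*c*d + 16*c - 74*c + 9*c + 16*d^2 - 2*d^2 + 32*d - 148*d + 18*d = -8*c^3 - 42*c^2 - 49*c + d^2*(8*c + 14) + d*(-12*c^2 - 77*c - 98)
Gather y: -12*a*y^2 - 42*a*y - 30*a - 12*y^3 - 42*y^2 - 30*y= -30*a - 12*y^3 + y^2*(-12*a - 42) + y*(-42*a - 30)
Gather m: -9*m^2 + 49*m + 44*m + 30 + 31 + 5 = -9*m^2 + 93*m + 66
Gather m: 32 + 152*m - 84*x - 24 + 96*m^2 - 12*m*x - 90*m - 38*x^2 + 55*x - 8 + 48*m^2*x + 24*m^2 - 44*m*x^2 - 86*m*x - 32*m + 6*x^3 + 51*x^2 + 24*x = m^2*(48*x + 120) + m*(-44*x^2 - 98*x + 30) + 6*x^3 + 13*x^2 - 5*x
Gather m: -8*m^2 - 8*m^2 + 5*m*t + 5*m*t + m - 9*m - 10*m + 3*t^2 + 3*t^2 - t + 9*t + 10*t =-16*m^2 + m*(10*t - 18) + 6*t^2 + 18*t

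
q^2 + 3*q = q*(q + 3)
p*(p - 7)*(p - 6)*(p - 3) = p^4 - 16*p^3 + 81*p^2 - 126*p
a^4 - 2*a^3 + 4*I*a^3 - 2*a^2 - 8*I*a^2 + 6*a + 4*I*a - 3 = (a - 1)*(a + 3*I)*(-I*a + 1)*(I*a - I)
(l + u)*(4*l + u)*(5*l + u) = 20*l^3 + 29*l^2*u + 10*l*u^2 + u^3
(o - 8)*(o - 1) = o^2 - 9*o + 8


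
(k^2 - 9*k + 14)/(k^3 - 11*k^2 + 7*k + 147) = (k - 2)/(k^2 - 4*k - 21)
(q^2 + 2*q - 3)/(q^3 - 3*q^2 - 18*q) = (q - 1)/(q*(q - 6))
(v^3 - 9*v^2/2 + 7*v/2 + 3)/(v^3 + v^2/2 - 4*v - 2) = (v - 3)/(v + 2)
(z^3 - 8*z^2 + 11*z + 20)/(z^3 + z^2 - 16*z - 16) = (z - 5)/(z + 4)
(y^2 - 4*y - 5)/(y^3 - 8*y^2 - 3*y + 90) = (y + 1)/(y^2 - 3*y - 18)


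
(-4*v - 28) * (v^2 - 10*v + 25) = -4*v^3 + 12*v^2 + 180*v - 700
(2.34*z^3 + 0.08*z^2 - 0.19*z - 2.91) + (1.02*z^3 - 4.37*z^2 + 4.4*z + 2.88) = 3.36*z^3 - 4.29*z^2 + 4.21*z - 0.0300000000000002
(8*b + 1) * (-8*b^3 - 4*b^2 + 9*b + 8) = -64*b^4 - 40*b^3 + 68*b^2 + 73*b + 8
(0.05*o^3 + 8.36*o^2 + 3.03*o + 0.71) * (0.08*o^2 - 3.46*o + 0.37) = 0.004*o^5 + 0.4958*o^4 - 28.6647*o^3 - 7.3338*o^2 - 1.3355*o + 0.2627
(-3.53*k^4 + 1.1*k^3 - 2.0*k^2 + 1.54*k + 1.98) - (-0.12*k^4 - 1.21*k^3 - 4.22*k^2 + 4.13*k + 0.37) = -3.41*k^4 + 2.31*k^3 + 2.22*k^2 - 2.59*k + 1.61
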